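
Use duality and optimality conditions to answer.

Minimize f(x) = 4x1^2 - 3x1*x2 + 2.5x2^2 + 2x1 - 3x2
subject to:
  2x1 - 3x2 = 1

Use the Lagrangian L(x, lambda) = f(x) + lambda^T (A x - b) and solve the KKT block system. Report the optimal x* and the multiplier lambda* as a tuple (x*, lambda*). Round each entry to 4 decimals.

Form the Lagrangian:
  L(x, lambda) = (1/2) x^T Q x + c^T x + lambda^T (A x - b)
Stationarity (grad_x L = 0): Q x + c + A^T lambda = 0.
Primal feasibility: A x = b.

This gives the KKT block system:
  [ Q   A^T ] [ x     ]   [-c ]
  [ A    0  ] [ lambda ] = [ b ]

Solving the linear system:
  x*      = (0.0179, -0.3214)
  lambda* = (-1.5536)
  f(x*)   = 1.2768

x* = (0.0179, -0.3214), lambda* = (-1.5536)


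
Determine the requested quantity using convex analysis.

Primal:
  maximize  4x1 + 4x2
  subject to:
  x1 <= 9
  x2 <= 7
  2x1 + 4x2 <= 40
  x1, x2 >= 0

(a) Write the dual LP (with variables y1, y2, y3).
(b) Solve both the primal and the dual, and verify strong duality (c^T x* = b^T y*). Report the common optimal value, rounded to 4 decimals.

The standard primal-dual pair for 'max c^T x s.t. A x <= b, x >= 0' is:
  Dual:  min b^T y  s.t.  A^T y >= c,  y >= 0.

So the dual LP is:
  minimize  9y1 + 7y2 + 40y3
  subject to:
    y1 + 2y3 >= 4
    y2 + 4y3 >= 4
    y1, y2, y3 >= 0

Solving the primal: x* = (9, 5.5).
  primal value c^T x* = 58.
Solving the dual: y* = (2, 0, 1).
  dual value b^T y* = 58.
Strong duality: c^T x* = b^T y*. Confirmed.

58


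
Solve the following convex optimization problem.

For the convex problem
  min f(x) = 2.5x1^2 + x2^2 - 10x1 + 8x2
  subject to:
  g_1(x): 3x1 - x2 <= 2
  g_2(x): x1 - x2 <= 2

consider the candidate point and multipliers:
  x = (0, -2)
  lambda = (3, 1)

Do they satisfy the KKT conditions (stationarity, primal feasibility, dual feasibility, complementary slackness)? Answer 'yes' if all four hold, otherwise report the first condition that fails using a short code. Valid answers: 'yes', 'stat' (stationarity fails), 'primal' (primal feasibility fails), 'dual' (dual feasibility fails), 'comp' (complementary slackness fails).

Gradient of f: grad f(x) = Q x + c = (-10, 4)
Constraint values g_i(x) = a_i^T x - b_i:
  g_1((0, -2)) = 0
  g_2((0, -2)) = 0
Stationarity residual: grad f(x) + sum_i lambda_i a_i = (0, 0)
  -> stationarity OK
Primal feasibility (all g_i <= 0): OK
Dual feasibility (all lambda_i >= 0): OK
Complementary slackness (lambda_i * g_i(x) = 0 for all i): OK

Verdict: yes, KKT holds.

yes


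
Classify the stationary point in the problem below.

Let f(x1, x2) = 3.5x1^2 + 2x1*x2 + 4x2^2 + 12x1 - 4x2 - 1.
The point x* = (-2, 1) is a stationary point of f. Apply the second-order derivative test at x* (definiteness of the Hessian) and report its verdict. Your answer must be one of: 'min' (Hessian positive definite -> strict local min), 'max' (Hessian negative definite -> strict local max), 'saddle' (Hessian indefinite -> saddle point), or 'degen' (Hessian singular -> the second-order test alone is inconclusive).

Compute the Hessian H = grad^2 f:
  H = [[7, 2], [2, 8]]
Verify stationarity: grad f(x*) = H x* + g = (0, 0).
Eigenvalues of H: 5.4384, 9.5616.
Both eigenvalues > 0, so H is positive definite -> x* is a strict local min.

min


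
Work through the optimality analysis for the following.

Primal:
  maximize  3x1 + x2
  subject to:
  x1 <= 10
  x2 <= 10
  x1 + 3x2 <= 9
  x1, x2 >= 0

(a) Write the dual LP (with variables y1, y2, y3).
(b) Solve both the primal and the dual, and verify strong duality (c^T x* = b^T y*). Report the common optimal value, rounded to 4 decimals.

The standard primal-dual pair for 'max c^T x s.t. A x <= b, x >= 0' is:
  Dual:  min b^T y  s.t.  A^T y >= c,  y >= 0.

So the dual LP is:
  minimize  10y1 + 10y2 + 9y3
  subject to:
    y1 + y3 >= 3
    y2 + 3y3 >= 1
    y1, y2, y3 >= 0

Solving the primal: x* = (9, 0).
  primal value c^T x* = 27.
Solving the dual: y* = (0, 0, 3).
  dual value b^T y* = 27.
Strong duality: c^T x* = b^T y*. Confirmed.

27


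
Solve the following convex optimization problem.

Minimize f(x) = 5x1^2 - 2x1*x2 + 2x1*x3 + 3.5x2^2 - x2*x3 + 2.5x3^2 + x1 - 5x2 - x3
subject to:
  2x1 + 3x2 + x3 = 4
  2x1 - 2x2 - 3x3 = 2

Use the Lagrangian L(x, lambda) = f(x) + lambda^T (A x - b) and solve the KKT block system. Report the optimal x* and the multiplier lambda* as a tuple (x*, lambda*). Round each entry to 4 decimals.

Form the Lagrangian:
  L(x, lambda) = (1/2) x^T Q x + c^T x + lambda^T (A x - b)
Stationarity (grad_x L = 0): Q x + c + A^T lambda = 0.
Primal feasibility: A x = b.

This gives the KKT block system:
  [ Q   A^T ] [ x     ]   [-c ]
  [ A    0  ] [ lambda ] = [ b ]

Solving the linear system:
  x*      = (0.8892, 0.9838, -0.7298)
  lambda* = (-1.4605, -1.7716)
  f(x*)   = 3.0426

x* = (0.8892, 0.9838, -0.7298), lambda* = (-1.4605, -1.7716)


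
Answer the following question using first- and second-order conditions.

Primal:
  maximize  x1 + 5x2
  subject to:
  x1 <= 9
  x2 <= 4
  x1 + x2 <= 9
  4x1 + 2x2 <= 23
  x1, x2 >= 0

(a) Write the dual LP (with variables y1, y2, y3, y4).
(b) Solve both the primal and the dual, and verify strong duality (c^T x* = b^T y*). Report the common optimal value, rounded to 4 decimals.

The standard primal-dual pair for 'max c^T x s.t. A x <= b, x >= 0' is:
  Dual:  min b^T y  s.t.  A^T y >= c,  y >= 0.

So the dual LP is:
  minimize  9y1 + 4y2 + 9y3 + 23y4
  subject to:
    y1 + y3 + 4y4 >= 1
    y2 + y3 + 2y4 >= 5
    y1, y2, y3, y4 >= 0

Solving the primal: x* = (3.75, 4).
  primal value c^T x* = 23.75.
Solving the dual: y* = (0, 4.5, 0, 0.25).
  dual value b^T y* = 23.75.
Strong duality: c^T x* = b^T y*. Confirmed.

23.75


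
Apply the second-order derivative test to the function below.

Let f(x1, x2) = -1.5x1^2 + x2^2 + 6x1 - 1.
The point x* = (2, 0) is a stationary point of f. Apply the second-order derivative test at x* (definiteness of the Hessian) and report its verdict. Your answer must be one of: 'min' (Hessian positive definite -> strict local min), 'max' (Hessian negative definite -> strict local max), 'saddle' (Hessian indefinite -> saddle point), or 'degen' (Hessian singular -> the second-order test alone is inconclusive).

Compute the Hessian H = grad^2 f:
  H = [[-3, 0], [0, 2]]
Verify stationarity: grad f(x*) = H x* + g = (0, 0).
Eigenvalues of H: -3, 2.
Eigenvalues have mixed signs, so H is indefinite -> x* is a saddle point.

saddle


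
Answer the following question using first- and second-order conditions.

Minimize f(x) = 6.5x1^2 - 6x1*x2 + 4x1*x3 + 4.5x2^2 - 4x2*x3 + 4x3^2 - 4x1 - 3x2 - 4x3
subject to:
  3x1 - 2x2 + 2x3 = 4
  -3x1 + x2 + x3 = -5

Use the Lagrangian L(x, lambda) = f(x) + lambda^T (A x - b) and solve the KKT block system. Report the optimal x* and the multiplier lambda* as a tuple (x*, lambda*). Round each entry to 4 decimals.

Form the Lagrangian:
  L(x, lambda) = (1/2) x^T Q x + c^T x + lambda^T (A x - b)
Stationarity (grad_x L = 0): Q x + c + A^T lambda = 0.
Primal feasibility: A x = b.

This gives the KKT block system:
  [ Q   A^T ] [ x     ]   [-c ]
  [ A    0  ] [ lambda ] = [ b ]

Solving the linear system:
  x*      = (1.9125, 0.8031, -0.0656)
  lambda* = (-1.7243, 3.5361)
  f(x*)   = 7.3906

x* = (1.9125, 0.8031, -0.0656), lambda* = (-1.7243, 3.5361)


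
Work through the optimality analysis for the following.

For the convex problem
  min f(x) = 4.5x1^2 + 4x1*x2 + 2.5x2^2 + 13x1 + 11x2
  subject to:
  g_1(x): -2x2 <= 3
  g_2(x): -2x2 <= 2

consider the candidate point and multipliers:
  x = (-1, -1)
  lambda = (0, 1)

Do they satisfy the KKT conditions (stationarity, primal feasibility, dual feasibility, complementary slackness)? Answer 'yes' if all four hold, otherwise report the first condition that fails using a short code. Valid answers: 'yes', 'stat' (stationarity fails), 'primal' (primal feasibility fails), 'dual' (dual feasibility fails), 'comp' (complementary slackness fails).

Gradient of f: grad f(x) = Q x + c = (0, 2)
Constraint values g_i(x) = a_i^T x - b_i:
  g_1((-1, -1)) = -1
  g_2((-1, -1)) = 0
Stationarity residual: grad f(x) + sum_i lambda_i a_i = (0, 0)
  -> stationarity OK
Primal feasibility (all g_i <= 0): OK
Dual feasibility (all lambda_i >= 0): OK
Complementary slackness (lambda_i * g_i(x) = 0 for all i): OK

Verdict: yes, KKT holds.

yes


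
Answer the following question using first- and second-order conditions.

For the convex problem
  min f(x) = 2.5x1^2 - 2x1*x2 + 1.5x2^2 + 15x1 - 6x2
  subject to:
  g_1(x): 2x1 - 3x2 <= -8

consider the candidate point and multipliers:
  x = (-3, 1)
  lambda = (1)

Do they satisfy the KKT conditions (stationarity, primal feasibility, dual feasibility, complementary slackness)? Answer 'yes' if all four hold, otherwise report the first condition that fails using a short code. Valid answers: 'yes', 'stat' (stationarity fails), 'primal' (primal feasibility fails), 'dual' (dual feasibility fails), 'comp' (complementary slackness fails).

Gradient of f: grad f(x) = Q x + c = (-2, 3)
Constraint values g_i(x) = a_i^T x - b_i:
  g_1((-3, 1)) = -1
Stationarity residual: grad f(x) + sum_i lambda_i a_i = (0, 0)
  -> stationarity OK
Primal feasibility (all g_i <= 0): OK
Dual feasibility (all lambda_i >= 0): OK
Complementary slackness (lambda_i * g_i(x) = 0 for all i): FAILS

Verdict: the first failing condition is complementary_slackness -> comp.

comp


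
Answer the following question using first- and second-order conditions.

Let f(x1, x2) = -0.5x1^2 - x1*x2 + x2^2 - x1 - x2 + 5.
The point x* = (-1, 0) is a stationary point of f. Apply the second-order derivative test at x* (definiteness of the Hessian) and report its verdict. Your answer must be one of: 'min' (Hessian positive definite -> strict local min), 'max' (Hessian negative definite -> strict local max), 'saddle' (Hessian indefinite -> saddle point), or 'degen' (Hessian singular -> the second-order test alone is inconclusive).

Compute the Hessian H = grad^2 f:
  H = [[-1, -1], [-1, 2]]
Verify stationarity: grad f(x*) = H x* + g = (0, 0).
Eigenvalues of H: -1.3028, 2.3028.
Eigenvalues have mixed signs, so H is indefinite -> x* is a saddle point.

saddle


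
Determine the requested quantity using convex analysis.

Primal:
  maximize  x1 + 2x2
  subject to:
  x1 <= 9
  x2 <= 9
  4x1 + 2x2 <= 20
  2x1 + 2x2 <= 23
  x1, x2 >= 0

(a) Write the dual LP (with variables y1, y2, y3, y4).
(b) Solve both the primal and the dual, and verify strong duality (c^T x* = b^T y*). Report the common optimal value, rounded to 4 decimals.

The standard primal-dual pair for 'max c^T x s.t. A x <= b, x >= 0' is:
  Dual:  min b^T y  s.t.  A^T y >= c,  y >= 0.

So the dual LP is:
  minimize  9y1 + 9y2 + 20y3 + 23y4
  subject to:
    y1 + 4y3 + 2y4 >= 1
    y2 + 2y3 + 2y4 >= 2
    y1, y2, y3, y4 >= 0

Solving the primal: x* = (0.5, 9).
  primal value c^T x* = 18.5.
Solving the dual: y* = (0, 1.5, 0.25, 0).
  dual value b^T y* = 18.5.
Strong duality: c^T x* = b^T y*. Confirmed.

18.5


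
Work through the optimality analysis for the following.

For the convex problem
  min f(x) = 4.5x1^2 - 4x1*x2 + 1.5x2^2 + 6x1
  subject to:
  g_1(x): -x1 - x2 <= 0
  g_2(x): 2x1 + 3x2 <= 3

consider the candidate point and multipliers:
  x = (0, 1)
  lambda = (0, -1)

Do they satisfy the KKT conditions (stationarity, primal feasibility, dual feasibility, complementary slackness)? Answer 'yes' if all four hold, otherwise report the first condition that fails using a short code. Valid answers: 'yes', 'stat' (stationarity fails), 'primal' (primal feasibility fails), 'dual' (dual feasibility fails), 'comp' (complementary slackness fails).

Gradient of f: grad f(x) = Q x + c = (2, 3)
Constraint values g_i(x) = a_i^T x - b_i:
  g_1((0, 1)) = -1
  g_2((0, 1)) = 0
Stationarity residual: grad f(x) + sum_i lambda_i a_i = (0, 0)
  -> stationarity OK
Primal feasibility (all g_i <= 0): OK
Dual feasibility (all lambda_i >= 0): FAILS
Complementary slackness (lambda_i * g_i(x) = 0 for all i): OK

Verdict: the first failing condition is dual_feasibility -> dual.

dual


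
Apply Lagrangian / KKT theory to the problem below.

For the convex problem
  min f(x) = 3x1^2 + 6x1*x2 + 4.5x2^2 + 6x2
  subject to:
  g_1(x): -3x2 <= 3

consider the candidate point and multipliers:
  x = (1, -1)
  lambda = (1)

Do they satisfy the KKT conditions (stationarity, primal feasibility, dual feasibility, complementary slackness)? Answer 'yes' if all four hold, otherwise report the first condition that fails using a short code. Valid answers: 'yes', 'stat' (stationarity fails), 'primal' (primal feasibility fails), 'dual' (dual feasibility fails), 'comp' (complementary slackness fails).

Gradient of f: grad f(x) = Q x + c = (0, 3)
Constraint values g_i(x) = a_i^T x - b_i:
  g_1((1, -1)) = 0
Stationarity residual: grad f(x) + sum_i lambda_i a_i = (0, 0)
  -> stationarity OK
Primal feasibility (all g_i <= 0): OK
Dual feasibility (all lambda_i >= 0): OK
Complementary slackness (lambda_i * g_i(x) = 0 for all i): OK

Verdict: yes, KKT holds.

yes


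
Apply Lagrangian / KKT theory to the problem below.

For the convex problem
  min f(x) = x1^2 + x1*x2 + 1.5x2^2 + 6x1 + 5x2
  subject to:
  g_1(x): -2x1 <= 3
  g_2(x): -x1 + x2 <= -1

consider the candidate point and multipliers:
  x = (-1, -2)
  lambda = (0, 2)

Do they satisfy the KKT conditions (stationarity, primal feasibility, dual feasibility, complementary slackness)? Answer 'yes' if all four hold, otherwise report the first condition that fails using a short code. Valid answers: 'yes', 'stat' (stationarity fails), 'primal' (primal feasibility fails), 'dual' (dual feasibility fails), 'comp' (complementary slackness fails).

Gradient of f: grad f(x) = Q x + c = (2, -2)
Constraint values g_i(x) = a_i^T x - b_i:
  g_1((-1, -2)) = -1
  g_2((-1, -2)) = 0
Stationarity residual: grad f(x) + sum_i lambda_i a_i = (0, 0)
  -> stationarity OK
Primal feasibility (all g_i <= 0): OK
Dual feasibility (all lambda_i >= 0): OK
Complementary slackness (lambda_i * g_i(x) = 0 for all i): OK

Verdict: yes, KKT holds.

yes


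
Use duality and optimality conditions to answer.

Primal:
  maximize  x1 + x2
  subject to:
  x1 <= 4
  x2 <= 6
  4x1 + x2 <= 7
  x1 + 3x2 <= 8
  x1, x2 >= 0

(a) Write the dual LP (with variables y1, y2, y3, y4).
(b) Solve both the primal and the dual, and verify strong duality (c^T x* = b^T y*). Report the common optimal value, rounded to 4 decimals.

The standard primal-dual pair for 'max c^T x s.t. A x <= b, x >= 0' is:
  Dual:  min b^T y  s.t.  A^T y >= c,  y >= 0.

So the dual LP is:
  minimize  4y1 + 6y2 + 7y3 + 8y4
  subject to:
    y1 + 4y3 + y4 >= 1
    y2 + y3 + 3y4 >= 1
    y1, y2, y3, y4 >= 0

Solving the primal: x* = (1.1818, 2.2727).
  primal value c^T x* = 3.4545.
Solving the dual: y* = (0, 0, 0.1818, 0.2727).
  dual value b^T y* = 3.4545.
Strong duality: c^T x* = b^T y*. Confirmed.

3.4545


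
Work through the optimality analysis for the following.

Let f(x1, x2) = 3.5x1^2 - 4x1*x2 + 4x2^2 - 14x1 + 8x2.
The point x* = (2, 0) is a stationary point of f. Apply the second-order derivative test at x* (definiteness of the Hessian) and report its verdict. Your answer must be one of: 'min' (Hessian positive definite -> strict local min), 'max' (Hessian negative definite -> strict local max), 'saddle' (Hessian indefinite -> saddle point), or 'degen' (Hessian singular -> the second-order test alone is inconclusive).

Compute the Hessian H = grad^2 f:
  H = [[7, -4], [-4, 8]]
Verify stationarity: grad f(x*) = H x* + g = (0, 0).
Eigenvalues of H: 3.4689, 11.5311.
Both eigenvalues > 0, so H is positive definite -> x* is a strict local min.

min


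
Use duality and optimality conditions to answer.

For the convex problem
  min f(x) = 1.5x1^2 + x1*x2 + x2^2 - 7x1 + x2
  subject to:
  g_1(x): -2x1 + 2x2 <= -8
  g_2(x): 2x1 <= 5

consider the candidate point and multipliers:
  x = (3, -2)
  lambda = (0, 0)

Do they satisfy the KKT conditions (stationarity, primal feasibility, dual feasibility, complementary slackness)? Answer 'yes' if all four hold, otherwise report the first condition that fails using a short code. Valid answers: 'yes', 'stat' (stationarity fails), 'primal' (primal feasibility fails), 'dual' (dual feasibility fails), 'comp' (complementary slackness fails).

Gradient of f: grad f(x) = Q x + c = (0, 0)
Constraint values g_i(x) = a_i^T x - b_i:
  g_1((3, -2)) = -2
  g_2((3, -2)) = 1
Stationarity residual: grad f(x) + sum_i lambda_i a_i = (0, 0)
  -> stationarity OK
Primal feasibility (all g_i <= 0): FAILS
Dual feasibility (all lambda_i >= 0): OK
Complementary slackness (lambda_i * g_i(x) = 0 for all i): OK

Verdict: the first failing condition is primal_feasibility -> primal.

primal


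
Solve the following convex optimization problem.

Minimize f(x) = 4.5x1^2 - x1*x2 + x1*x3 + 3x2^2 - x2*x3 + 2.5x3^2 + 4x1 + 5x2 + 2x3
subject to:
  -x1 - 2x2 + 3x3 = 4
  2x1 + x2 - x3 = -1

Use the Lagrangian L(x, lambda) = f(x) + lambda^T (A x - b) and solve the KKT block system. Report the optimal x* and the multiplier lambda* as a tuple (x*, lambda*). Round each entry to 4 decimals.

Form the Lagrangian:
  L(x, lambda) = (1/2) x^T Q x + c^T x + lambda^T (A x - b)
Stationarity (grad_x L = 0): Q x + c + A^T lambda = 0.
Primal feasibility: A x = b.

This gives the KKT block system:
  [ Q   A^T ] [ x     ]   [-c ]
  [ A    0  ] [ lambda ] = [ b ]

Solving the linear system:
  x*      = (0.4101, -1.0506, 0.7697)
  lambda* = (-4.8258, -7.1685)
  f(x*)   = 5.0309

x* = (0.4101, -1.0506, 0.7697), lambda* = (-4.8258, -7.1685)


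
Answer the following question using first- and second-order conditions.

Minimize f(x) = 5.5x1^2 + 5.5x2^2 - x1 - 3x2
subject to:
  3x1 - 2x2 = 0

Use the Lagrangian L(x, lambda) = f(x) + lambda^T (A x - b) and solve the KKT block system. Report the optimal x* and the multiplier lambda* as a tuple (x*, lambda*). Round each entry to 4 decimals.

Form the Lagrangian:
  L(x, lambda) = (1/2) x^T Q x + c^T x + lambda^T (A x - b)
Stationarity (grad_x L = 0): Q x + c + A^T lambda = 0.
Primal feasibility: A x = b.

This gives the KKT block system:
  [ Q   A^T ] [ x     ]   [-c ]
  [ A    0  ] [ lambda ] = [ b ]

Solving the linear system:
  x*      = (0.1538, 0.2308)
  lambda* = (-0.2308)
  f(x*)   = -0.4231

x* = (0.1538, 0.2308), lambda* = (-0.2308)


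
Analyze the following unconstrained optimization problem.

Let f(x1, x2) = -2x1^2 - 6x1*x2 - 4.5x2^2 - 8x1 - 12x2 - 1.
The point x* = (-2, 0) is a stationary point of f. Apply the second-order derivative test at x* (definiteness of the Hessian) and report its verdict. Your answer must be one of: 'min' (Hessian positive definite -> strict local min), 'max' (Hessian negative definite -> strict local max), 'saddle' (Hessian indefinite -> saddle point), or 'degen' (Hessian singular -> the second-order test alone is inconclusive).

Compute the Hessian H = grad^2 f:
  H = [[-4, -6], [-6, -9]]
Verify stationarity: grad f(x*) = H x* + g = (0, 0).
Eigenvalues of H: -13, 0.
H has a zero eigenvalue (singular; negative semidefinite but not definite), so H is neither positive definite, negative definite, nor indefinite. The second-order test alone is inconclusive -> degen.
(Indeed, f is constant along the null direction of H through x*, so x* is not a strict local extremum.)

degen


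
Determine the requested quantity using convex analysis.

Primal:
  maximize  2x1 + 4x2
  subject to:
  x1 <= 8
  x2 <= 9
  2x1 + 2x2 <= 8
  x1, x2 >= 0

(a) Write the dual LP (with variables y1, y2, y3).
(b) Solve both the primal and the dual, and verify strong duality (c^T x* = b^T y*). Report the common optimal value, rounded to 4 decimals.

The standard primal-dual pair for 'max c^T x s.t. A x <= b, x >= 0' is:
  Dual:  min b^T y  s.t.  A^T y >= c,  y >= 0.

So the dual LP is:
  minimize  8y1 + 9y2 + 8y3
  subject to:
    y1 + 2y3 >= 2
    y2 + 2y3 >= 4
    y1, y2, y3 >= 0

Solving the primal: x* = (0, 4).
  primal value c^T x* = 16.
Solving the dual: y* = (0, 0, 2).
  dual value b^T y* = 16.
Strong duality: c^T x* = b^T y*. Confirmed.

16


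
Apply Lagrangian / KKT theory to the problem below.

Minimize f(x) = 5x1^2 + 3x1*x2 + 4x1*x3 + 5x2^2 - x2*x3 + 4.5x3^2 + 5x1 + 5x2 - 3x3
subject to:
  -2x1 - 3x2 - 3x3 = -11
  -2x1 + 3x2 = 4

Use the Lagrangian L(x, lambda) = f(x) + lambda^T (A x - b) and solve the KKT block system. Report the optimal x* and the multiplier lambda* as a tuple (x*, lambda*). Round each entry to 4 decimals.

Form the Lagrangian:
  L(x, lambda) = (1/2) x^T Q x + c^T x + lambda^T (A x - b)
Stationarity (grad_x L = 0): Q x + c + A^T lambda = 0.
Primal feasibility: A x = b.

This gives the KKT block system:
  [ Q   A^T ] [ x     ]   [-c ]
  [ A    0  ] [ lambda ] = [ b ]

Solving the linear system:
  x*      = (-0.2652, 1.1565, 2.687)
  lambda* = (6.3217, 1.9609)
  f(x*)   = 29.0457

x* = (-0.2652, 1.1565, 2.687), lambda* = (6.3217, 1.9609)


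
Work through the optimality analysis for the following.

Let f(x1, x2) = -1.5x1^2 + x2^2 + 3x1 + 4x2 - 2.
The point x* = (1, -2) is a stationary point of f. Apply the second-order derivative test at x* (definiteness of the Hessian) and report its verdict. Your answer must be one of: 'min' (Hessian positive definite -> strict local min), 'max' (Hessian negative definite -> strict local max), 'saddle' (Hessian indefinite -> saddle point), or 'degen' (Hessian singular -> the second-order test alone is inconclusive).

Compute the Hessian H = grad^2 f:
  H = [[-3, 0], [0, 2]]
Verify stationarity: grad f(x*) = H x* + g = (0, 0).
Eigenvalues of H: -3, 2.
Eigenvalues have mixed signs, so H is indefinite -> x* is a saddle point.

saddle


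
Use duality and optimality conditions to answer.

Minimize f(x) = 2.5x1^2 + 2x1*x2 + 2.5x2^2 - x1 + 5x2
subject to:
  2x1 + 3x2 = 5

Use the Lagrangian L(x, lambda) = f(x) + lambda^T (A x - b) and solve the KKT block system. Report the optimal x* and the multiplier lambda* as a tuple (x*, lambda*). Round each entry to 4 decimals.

Form the Lagrangian:
  L(x, lambda) = (1/2) x^T Q x + c^T x + lambda^T (A x - b)
Stationarity (grad_x L = 0): Q x + c + A^T lambda = 0.
Primal feasibility: A x = b.

This gives the KKT block system:
  [ Q   A^T ] [ x     ]   [-c ]
  [ A    0  ] [ lambda ] = [ b ]

Solving the linear system:
  x*      = (1.439, 0.7073)
  lambda* = (-3.8049)
  f(x*)   = 10.561

x* = (1.439, 0.7073), lambda* = (-3.8049)


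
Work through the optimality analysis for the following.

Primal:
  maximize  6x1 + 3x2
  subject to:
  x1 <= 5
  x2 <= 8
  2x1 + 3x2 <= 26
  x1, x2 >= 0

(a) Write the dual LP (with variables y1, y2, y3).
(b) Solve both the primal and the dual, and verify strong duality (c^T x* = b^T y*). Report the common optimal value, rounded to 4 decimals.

The standard primal-dual pair for 'max c^T x s.t. A x <= b, x >= 0' is:
  Dual:  min b^T y  s.t.  A^T y >= c,  y >= 0.

So the dual LP is:
  minimize  5y1 + 8y2 + 26y3
  subject to:
    y1 + 2y3 >= 6
    y2 + 3y3 >= 3
    y1, y2, y3 >= 0

Solving the primal: x* = (5, 5.3333).
  primal value c^T x* = 46.
Solving the dual: y* = (4, 0, 1).
  dual value b^T y* = 46.
Strong duality: c^T x* = b^T y*. Confirmed.

46


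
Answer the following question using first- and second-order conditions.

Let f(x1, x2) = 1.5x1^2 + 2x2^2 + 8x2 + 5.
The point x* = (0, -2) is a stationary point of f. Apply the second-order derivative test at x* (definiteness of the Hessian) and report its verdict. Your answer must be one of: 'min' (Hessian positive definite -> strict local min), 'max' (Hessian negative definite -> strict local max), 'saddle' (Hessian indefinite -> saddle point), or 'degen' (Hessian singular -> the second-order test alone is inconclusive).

Compute the Hessian H = grad^2 f:
  H = [[3, 0], [0, 4]]
Verify stationarity: grad f(x*) = H x* + g = (0, 0).
Eigenvalues of H: 3, 4.
Both eigenvalues > 0, so H is positive definite -> x* is a strict local min.

min


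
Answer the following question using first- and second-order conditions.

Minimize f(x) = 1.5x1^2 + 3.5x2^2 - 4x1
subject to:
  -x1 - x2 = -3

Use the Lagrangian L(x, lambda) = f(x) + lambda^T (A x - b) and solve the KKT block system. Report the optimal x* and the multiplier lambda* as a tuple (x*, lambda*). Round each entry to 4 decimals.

Form the Lagrangian:
  L(x, lambda) = (1/2) x^T Q x + c^T x + lambda^T (A x - b)
Stationarity (grad_x L = 0): Q x + c + A^T lambda = 0.
Primal feasibility: A x = b.

This gives the KKT block system:
  [ Q   A^T ] [ x     ]   [-c ]
  [ A    0  ] [ lambda ] = [ b ]

Solving the linear system:
  x*      = (2.5, 0.5)
  lambda* = (3.5)
  f(x*)   = 0.25

x* = (2.5, 0.5), lambda* = (3.5)


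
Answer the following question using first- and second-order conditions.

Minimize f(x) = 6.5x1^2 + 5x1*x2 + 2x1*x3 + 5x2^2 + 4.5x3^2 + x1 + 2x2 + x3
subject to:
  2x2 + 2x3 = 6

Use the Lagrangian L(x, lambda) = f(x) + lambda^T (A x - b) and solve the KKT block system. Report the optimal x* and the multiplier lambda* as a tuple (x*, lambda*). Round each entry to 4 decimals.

Form the Lagrangian:
  L(x, lambda) = (1/2) x^T Q x + c^T x + lambda^T (A x - b)
Stationarity (grad_x L = 0): Q x + c + A^T lambda = 0.
Primal feasibility: A x = b.

This gives the KKT block system:
  [ Q   A^T ] [ x     ]   [-c ]
  [ A    0  ] [ lambda ] = [ b ]

Solving the linear system:
  x*      = (-0.8866, 1.5084, 1.4916)
  lambda* = (-6.3256)
  f(x*)   = 20.7878

x* = (-0.8866, 1.5084, 1.4916), lambda* = (-6.3256)


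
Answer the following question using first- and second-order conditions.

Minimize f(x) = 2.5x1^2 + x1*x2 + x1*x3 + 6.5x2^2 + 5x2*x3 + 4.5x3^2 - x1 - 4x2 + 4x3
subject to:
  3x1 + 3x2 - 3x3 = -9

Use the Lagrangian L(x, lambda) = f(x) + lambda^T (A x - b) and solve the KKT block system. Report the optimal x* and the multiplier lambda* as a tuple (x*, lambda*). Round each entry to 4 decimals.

Form the Lagrangian:
  L(x, lambda) = (1/2) x^T Q x + c^T x + lambda^T (A x - b)
Stationarity (grad_x L = 0): Q x + c + A^T lambda = 0.
Primal feasibility: A x = b.

This gives the KKT block system:
  [ Q   A^T ] [ x     ]   [-c ]
  [ A    0  ] [ lambda ] = [ b ]

Solving the linear system:
  x*      = (-1.5, -0.5625, 0.9375)
  lambda* = (2.7083)
  f(x*)   = 15.9375

x* = (-1.5, -0.5625, 0.9375), lambda* = (2.7083)


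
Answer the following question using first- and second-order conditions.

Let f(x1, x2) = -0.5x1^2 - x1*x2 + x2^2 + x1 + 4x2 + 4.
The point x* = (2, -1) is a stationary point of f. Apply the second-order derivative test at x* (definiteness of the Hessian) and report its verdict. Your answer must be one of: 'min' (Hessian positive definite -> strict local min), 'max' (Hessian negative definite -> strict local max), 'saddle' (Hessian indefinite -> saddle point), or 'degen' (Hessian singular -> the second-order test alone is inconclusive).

Compute the Hessian H = grad^2 f:
  H = [[-1, -1], [-1, 2]]
Verify stationarity: grad f(x*) = H x* + g = (0, 0).
Eigenvalues of H: -1.3028, 2.3028.
Eigenvalues have mixed signs, so H is indefinite -> x* is a saddle point.

saddle


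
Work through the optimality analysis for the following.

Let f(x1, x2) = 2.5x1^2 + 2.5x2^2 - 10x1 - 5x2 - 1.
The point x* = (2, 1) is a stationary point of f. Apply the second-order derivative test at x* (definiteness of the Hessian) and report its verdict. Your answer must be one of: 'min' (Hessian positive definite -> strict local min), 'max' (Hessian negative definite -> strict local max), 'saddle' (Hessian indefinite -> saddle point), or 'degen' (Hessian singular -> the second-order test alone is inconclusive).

Compute the Hessian H = grad^2 f:
  H = [[5, 0], [0, 5]]
Verify stationarity: grad f(x*) = H x* + g = (0, 0).
Eigenvalues of H: 5, 5.
Both eigenvalues > 0, so H is positive definite -> x* is a strict local min.

min


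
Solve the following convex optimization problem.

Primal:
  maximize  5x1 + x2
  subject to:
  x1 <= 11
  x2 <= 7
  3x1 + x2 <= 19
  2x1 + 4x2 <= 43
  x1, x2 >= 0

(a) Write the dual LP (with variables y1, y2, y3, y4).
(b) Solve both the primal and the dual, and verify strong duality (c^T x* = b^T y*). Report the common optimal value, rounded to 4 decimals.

The standard primal-dual pair for 'max c^T x s.t. A x <= b, x >= 0' is:
  Dual:  min b^T y  s.t.  A^T y >= c,  y >= 0.

So the dual LP is:
  minimize  11y1 + 7y2 + 19y3 + 43y4
  subject to:
    y1 + 3y3 + 2y4 >= 5
    y2 + y3 + 4y4 >= 1
    y1, y2, y3, y4 >= 0

Solving the primal: x* = (6.3333, 0).
  primal value c^T x* = 31.6667.
Solving the dual: y* = (0, 0, 1.6667, 0).
  dual value b^T y* = 31.6667.
Strong duality: c^T x* = b^T y*. Confirmed.

31.6667


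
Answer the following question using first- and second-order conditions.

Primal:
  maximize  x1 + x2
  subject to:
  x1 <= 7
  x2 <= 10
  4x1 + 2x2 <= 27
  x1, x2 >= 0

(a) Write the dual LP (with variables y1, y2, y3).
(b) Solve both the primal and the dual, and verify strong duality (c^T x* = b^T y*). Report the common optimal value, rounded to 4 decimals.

The standard primal-dual pair for 'max c^T x s.t. A x <= b, x >= 0' is:
  Dual:  min b^T y  s.t.  A^T y >= c,  y >= 0.

So the dual LP is:
  minimize  7y1 + 10y2 + 27y3
  subject to:
    y1 + 4y3 >= 1
    y2 + 2y3 >= 1
    y1, y2, y3 >= 0

Solving the primal: x* = (1.75, 10).
  primal value c^T x* = 11.75.
Solving the dual: y* = (0, 0.5, 0.25).
  dual value b^T y* = 11.75.
Strong duality: c^T x* = b^T y*. Confirmed.

11.75


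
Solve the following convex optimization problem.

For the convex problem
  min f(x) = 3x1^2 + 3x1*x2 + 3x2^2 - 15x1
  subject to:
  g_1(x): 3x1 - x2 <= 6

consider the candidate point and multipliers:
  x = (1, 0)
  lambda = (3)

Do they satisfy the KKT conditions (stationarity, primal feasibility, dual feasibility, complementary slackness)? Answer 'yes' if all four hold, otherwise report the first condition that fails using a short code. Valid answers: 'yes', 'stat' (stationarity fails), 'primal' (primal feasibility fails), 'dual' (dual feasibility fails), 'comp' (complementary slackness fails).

Gradient of f: grad f(x) = Q x + c = (-9, 3)
Constraint values g_i(x) = a_i^T x - b_i:
  g_1((1, 0)) = -3
Stationarity residual: grad f(x) + sum_i lambda_i a_i = (0, 0)
  -> stationarity OK
Primal feasibility (all g_i <= 0): OK
Dual feasibility (all lambda_i >= 0): OK
Complementary slackness (lambda_i * g_i(x) = 0 for all i): FAILS

Verdict: the first failing condition is complementary_slackness -> comp.

comp


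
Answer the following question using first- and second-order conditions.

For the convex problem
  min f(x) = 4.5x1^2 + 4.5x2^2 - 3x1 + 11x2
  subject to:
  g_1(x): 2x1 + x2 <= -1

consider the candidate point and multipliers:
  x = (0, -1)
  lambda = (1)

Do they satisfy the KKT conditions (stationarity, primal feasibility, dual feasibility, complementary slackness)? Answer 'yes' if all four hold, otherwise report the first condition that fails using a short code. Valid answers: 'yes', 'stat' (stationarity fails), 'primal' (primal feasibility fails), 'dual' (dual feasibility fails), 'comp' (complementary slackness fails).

Gradient of f: grad f(x) = Q x + c = (-3, 2)
Constraint values g_i(x) = a_i^T x - b_i:
  g_1((0, -1)) = 0
Stationarity residual: grad f(x) + sum_i lambda_i a_i = (-1, 3)
  -> stationarity FAILS
Primal feasibility (all g_i <= 0): OK
Dual feasibility (all lambda_i >= 0): OK
Complementary slackness (lambda_i * g_i(x) = 0 for all i): OK

Verdict: the first failing condition is stationarity -> stat.

stat


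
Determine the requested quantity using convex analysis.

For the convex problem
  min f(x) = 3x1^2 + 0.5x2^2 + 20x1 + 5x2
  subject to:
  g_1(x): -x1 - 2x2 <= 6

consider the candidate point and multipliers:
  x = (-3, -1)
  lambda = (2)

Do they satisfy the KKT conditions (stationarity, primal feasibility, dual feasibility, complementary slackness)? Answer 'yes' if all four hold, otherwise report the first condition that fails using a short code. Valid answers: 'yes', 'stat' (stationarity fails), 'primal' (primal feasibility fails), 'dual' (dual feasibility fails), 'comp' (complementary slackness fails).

Gradient of f: grad f(x) = Q x + c = (2, 4)
Constraint values g_i(x) = a_i^T x - b_i:
  g_1((-3, -1)) = -1
Stationarity residual: grad f(x) + sum_i lambda_i a_i = (0, 0)
  -> stationarity OK
Primal feasibility (all g_i <= 0): OK
Dual feasibility (all lambda_i >= 0): OK
Complementary slackness (lambda_i * g_i(x) = 0 for all i): FAILS

Verdict: the first failing condition is complementary_slackness -> comp.

comp


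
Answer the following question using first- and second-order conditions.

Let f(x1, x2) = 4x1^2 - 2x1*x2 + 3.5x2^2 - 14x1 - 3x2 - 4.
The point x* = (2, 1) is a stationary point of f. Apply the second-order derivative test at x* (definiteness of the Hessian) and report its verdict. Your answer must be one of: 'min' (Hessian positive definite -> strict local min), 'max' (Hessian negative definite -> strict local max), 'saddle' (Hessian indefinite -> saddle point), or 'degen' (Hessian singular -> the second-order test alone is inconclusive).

Compute the Hessian H = grad^2 f:
  H = [[8, -2], [-2, 7]]
Verify stationarity: grad f(x*) = H x* + g = (0, 0).
Eigenvalues of H: 5.4384, 9.5616.
Both eigenvalues > 0, so H is positive definite -> x* is a strict local min.

min


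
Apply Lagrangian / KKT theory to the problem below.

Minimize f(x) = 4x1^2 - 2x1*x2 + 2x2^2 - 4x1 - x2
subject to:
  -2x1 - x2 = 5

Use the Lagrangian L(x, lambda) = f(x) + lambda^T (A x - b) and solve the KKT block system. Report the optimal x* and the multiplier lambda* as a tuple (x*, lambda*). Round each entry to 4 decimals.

Form the Lagrangian:
  L(x, lambda) = (1/2) x^T Q x + c^T x + lambda^T (A x - b)
Stationarity (grad_x L = 0): Q x + c + A^T lambda = 0.
Primal feasibility: A x = b.

This gives the KKT block system:
  [ Q   A^T ] [ x     ]   [-c ]
  [ A    0  ] [ lambda ] = [ b ]

Solving the linear system:
  x*      = (-1.5, -2)
  lambda* = (-6)
  f(x*)   = 19

x* = (-1.5, -2), lambda* = (-6)


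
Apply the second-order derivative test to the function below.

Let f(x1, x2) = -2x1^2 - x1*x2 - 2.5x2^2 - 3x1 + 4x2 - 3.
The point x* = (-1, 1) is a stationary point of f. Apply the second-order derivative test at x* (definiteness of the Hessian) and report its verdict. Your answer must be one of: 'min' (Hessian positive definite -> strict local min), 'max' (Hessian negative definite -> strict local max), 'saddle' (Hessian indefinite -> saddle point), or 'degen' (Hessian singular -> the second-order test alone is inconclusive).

Compute the Hessian H = grad^2 f:
  H = [[-4, -1], [-1, -5]]
Verify stationarity: grad f(x*) = H x* + g = (0, 0).
Eigenvalues of H: -5.618, -3.382.
Both eigenvalues < 0, so H is negative definite -> x* is a strict local max.

max


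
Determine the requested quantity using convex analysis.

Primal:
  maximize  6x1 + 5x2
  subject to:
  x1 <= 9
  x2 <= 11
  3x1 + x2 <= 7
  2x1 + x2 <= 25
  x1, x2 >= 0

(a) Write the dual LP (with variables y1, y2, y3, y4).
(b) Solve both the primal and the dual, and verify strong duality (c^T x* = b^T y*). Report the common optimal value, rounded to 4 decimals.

The standard primal-dual pair for 'max c^T x s.t. A x <= b, x >= 0' is:
  Dual:  min b^T y  s.t.  A^T y >= c,  y >= 0.

So the dual LP is:
  minimize  9y1 + 11y2 + 7y3 + 25y4
  subject to:
    y1 + 3y3 + 2y4 >= 6
    y2 + y3 + y4 >= 5
    y1, y2, y3, y4 >= 0

Solving the primal: x* = (0, 7).
  primal value c^T x* = 35.
Solving the dual: y* = (0, 0, 5, 0).
  dual value b^T y* = 35.
Strong duality: c^T x* = b^T y*. Confirmed.

35


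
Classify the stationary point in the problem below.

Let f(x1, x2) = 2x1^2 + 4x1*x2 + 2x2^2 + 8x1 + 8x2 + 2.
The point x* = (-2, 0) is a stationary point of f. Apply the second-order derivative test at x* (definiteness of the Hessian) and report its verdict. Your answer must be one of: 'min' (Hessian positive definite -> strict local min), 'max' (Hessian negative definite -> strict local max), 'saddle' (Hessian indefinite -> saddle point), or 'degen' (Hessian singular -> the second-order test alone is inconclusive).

Compute the Hessian H = grad^2 f:
  H = [[4, 4], [4, 4]]
Verify stationarity: grad f(x*) = H x* + g = (0, 0).
Eigenvalues of H: 0, 8.
H has a zero eigenvalue (singular; positive semidefinite but not definite), so H is neither positive definite, negative definite, nor indefinite. The second-order test alone is inconclusive -> degen.
(Indeed, f is constant along the null direction of H through x*, so x* is not a strict local extremum.)

degen


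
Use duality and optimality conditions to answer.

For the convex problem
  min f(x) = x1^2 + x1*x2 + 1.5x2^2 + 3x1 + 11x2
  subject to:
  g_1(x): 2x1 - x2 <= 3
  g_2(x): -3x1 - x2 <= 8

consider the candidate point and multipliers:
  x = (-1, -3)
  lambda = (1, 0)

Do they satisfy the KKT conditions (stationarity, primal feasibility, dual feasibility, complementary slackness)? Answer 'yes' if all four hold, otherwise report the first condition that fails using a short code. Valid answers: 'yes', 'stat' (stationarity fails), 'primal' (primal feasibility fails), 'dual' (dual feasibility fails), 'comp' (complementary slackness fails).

Gradient of f: grad f(x) = Q x + c = (-2, 1)
Constraint values g_i(x) = a_i^T x - b_i:
  g_1((-1, -3)) = -2
  g_2((-1, -3)) = -2
Stationarity residual: grad f(x) + sum_i lambda_i a_i = (0, 0)
  -> stationarity OK
Primal feasibility (all g_i <= 0): OK
Dual feasibility (all lambda_i >= 0): OK
Complementary slackness (lambda_i * g_i(x) = 0 for all i): FAILS

Verdict: the first failing condition is complementary_slackness -> comp.

comp


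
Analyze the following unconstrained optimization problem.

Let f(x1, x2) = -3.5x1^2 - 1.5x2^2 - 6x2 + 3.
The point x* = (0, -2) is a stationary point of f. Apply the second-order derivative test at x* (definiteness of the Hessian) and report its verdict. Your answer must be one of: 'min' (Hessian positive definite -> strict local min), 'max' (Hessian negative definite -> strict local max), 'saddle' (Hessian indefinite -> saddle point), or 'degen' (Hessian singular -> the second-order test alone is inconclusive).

Compute the Hessian H = grad^2 f:
  H = [[-7, 0], [0, -3]]
Verify stationarity: grad f(x*) = H x* + g = (0, 0).
Eigenvalues of H: -7, -3.
Both eigenvalues < 0, so H is negative definite -> x* is a strict local max.

max


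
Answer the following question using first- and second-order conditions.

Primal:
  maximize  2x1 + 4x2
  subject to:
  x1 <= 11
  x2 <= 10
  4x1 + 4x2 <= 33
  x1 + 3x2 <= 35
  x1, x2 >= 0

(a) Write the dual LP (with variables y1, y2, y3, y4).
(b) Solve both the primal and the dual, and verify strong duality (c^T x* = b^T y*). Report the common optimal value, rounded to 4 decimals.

The standard primal-dual pair for 'max c^T x s.t. A x <= b, x >= 0' is:
  Dual:  min b^T y  s.t.  A^T y >= c,  y >= 0.

So the dual LP is:
  minimize  11y1 + 10y2 + 33y3 + 35y4
  subject to:
    y1 + 4y3 + y4 >= 2
    y2 + 4y3 + 3y4 >= 4
    y1, y2, y3, y4 >= 0

Solving the primal: x* = (0, 8.25).
  primal value c^T x* = 33.
Solving the dual: y* = (0, 0, 1, 0).
  dual value b^T y* = 33.
Strong duality: c^T x* = b^T y*. Confirmed.

33


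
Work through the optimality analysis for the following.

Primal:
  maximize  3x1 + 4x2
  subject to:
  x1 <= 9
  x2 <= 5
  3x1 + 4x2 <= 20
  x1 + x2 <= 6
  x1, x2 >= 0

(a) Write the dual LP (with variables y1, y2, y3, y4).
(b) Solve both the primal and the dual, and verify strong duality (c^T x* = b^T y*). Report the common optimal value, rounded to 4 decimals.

The standard primal-dual pair for 'max c^T x s.t. A x <= b, x >= 0' is:
  Dual:  min b^T y  s.t.  A^T y >= c,  y >= 0.

So the dual LP is:
  minimize  9y1 + 5y2 + 20y3 + 6y4
  subject to:
    y1 + 3y3 + y4 >= 3
    y2 + 4y3 + y4 >= 4
    y1, y2, y3, y4 >= 0

Solving the primal: x* = (4, 2).
  primal value c^T x* = 20.
Solving the dual: y* = (0, 0, 1, 0).
  dual value b^T y* = 20.
Strong duality: c^T x* = b^T y*. Confirmed.

20


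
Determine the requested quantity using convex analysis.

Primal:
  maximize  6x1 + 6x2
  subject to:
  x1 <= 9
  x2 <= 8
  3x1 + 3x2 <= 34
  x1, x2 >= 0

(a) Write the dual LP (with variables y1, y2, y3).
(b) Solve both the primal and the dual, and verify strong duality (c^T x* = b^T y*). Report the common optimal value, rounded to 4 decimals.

The standard primal-dual pair for 'max c^T x s.t. A x <= b, x >= 0' is:
  Dual:  min b^T y  s.t.  A^T y >= c,  y >= 0.

So the dual LP is:
  minimize  9y1 + 8y2 + 34y3
  subject to:
    y1 + 3y3 >= 6
    y2 + 3y3 >= 6
    y1, y2, y3 >= 0

Solving the primal: x* = (3.3333, 8).
  primal value c^T x* = 68.
Solving the dual: y* = (0, 0, 2).
  dual value b^T y* = 68.
Strong duality: c^T x* = b^T y*. Confirmed.

68
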